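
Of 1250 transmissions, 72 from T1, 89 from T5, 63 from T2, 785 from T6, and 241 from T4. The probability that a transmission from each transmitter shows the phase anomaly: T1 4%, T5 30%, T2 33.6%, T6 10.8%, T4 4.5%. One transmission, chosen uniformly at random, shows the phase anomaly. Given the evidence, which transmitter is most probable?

T6

Compute prior × likelihood for every hypothesis:
  T1: 0.0576 × 0.04 = 0.002304
  T5: 0.0712 × 0.3 = 0.02136
  T2: 0.0504 × 0.336 = 0.0169344
  T6: 0.628 × 0.108 = 0.067824
  T4: 0.1928 × 0.045 = 0.008676
Sum = 0.1170984.
Largest term belongs to T6, so T6 is most probable.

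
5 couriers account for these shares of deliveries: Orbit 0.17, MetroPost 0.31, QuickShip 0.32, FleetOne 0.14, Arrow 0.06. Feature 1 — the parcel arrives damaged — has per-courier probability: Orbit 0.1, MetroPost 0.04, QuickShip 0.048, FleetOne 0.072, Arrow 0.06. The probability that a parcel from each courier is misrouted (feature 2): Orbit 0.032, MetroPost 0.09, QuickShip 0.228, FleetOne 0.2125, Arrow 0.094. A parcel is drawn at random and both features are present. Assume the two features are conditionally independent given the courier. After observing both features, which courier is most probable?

QuickShip

Compute prior × likelihood for every hypothesis:
  Orbit: 0.17 × 0.1 × 0.032 = 0.000544
  MetroPost: 0.31 × 0.04 × 0.09 = 0.001116
  QuickShip: 0.32 × 0.048 × 0.228 = 0.00350208
  FleetOne: 0.14 × 0.072 × 0.2125 = 0.002142
  Arrow: 0.06 × 0.06 × 0.094 = 0.0003384
Sum = 0.00764248.
Largest term belongs to QuickShip, so QuickShip is most probable.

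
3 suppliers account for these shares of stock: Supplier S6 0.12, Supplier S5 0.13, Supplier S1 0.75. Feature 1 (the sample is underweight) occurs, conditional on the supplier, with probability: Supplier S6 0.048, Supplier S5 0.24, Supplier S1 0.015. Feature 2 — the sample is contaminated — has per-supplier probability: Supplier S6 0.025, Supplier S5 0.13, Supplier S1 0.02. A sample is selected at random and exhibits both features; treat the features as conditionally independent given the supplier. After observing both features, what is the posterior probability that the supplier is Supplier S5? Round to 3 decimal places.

0.917

By Bayes' rule, posterior ∝ prior × likelihood:
  Supplier S6: 0.12 × 0.048 × 0.025 = 0.000144
  Supplier S5: 0.13 × 0.24 × 0.13 = 0.004056
  Supplier S1: 0.75 × 0.015 × 0.02 = 0.000225
Sum = 0.004425.
P(Supplier S5 | evidence) = 0.004056 / 0.004425 ≈ 0.917.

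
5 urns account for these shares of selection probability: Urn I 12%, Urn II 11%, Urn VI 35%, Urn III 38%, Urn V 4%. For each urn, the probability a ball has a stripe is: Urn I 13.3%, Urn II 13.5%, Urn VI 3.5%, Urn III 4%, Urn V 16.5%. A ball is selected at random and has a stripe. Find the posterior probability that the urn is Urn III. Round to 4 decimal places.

0.2344

By Bayes' rule, posterior ∝ prior × likelihood:
  Urn I: 0.12 × 0.133 = 0.01596
  Urn II: 0.11 × 0.135 = 0.01485
  Urn VI: 0.35 × 0.035 = 0.01225
  Urn III: 0.38 × 0.04 = 0.0152
  Urn V: 0.04 × 0.165 = 0.0066
Normalizing constant = 0.06486.
P(Urn III | evidence) = 0.0152 / 0.06486 ≈ 0.2344.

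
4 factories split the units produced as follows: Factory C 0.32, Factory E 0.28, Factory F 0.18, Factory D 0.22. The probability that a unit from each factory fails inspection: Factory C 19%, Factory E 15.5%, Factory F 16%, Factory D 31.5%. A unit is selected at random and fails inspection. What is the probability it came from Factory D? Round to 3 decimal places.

Unnormalized posteriors (prior × likelihood):
  Factory C: 0.32 × 0.19 = 0.0608
  Factory E: 0.28 × 0.155 = 0.0434
  Factory F: 0.18 × 0.16 = 0.0288
  Factory D: 0.22 × 0.315 = 0.0693
Sum = 0.2023.
P(Factory D | evidence) = 0.0693 / 0.2023 ≈ 0.343.

0.343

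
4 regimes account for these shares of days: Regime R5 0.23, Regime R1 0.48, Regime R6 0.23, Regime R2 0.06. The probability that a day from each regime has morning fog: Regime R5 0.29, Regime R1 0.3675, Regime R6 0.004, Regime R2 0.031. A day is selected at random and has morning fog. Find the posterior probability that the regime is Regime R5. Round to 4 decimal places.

Unnormalized posteriors (prior × likelihood):
  Regime R5: 0.23 × 0.29 = 0.0667
  Regime R1: 0.48 × 0.3675 = 0.1764
  Regime R6: 0.23 × 0.004 = 0.00092
  Regime R2: 0.06 × 0.031 = 0.00186
Total = 0.24588.
P(Regime R5 | evidence) = 0.0667 / 0.24588 ≈ 0.2713.

0.2713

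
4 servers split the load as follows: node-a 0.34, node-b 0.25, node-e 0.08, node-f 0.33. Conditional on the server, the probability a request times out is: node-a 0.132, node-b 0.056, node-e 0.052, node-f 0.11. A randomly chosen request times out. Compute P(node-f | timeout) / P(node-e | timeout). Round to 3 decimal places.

Unnormalized posteriors (prior × likelihood):
  node-a: 0.34 × 0.132 = 0.04488
  node-b: 0.25 × 0.056 = 0.014
  node-e: 0.08 × 0.052 = 0.00416
  node-f: 0.33 × 0.11 = 0.0363
Sum = 0.09934.
The ratio is 0.0363 / 0.00416 (the normalizer cancels) = 8.726.

8.726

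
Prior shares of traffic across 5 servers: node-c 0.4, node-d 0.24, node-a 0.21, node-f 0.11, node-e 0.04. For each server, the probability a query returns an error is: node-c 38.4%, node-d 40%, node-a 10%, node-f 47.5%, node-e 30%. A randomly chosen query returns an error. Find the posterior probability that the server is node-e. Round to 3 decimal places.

By Bayes' rule, posterior ∝ prior × likelihood:
  node-c: 0.4 × 0.384 = 0.1536
  node-d: 0.24 × 0.4 = 0.096
  node-a: 0.21 × 0.1 = 0.021
  node-f: 0.11 × 0.475 = 0.05225
  node-e: 0.04 × 0.3 = 0.012
Sum = 0.33485.
P(node-e | evidence) = 0.012 / 0.33485 ≈ 0.036.

0.036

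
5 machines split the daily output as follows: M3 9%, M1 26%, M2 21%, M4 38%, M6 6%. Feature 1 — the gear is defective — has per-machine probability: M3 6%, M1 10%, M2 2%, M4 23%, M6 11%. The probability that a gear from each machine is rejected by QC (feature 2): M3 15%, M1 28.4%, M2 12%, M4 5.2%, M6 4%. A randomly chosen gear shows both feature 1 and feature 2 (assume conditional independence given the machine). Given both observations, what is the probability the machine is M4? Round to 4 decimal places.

Prior × likelihood for each hypothesis:
  M3: 0.09 × 0.06 × 0.15 = 0.00081
  M1: 0.26 × 0.1 × 0.284 = 0.007384
  M2: 0.21 × 0.02 × 0.12 = 0.000504
  M4: 0.38 × 0.23 × 0.052 = 0.0045448
  M6: 0.06 × 0.11 × 0.04 = 0.000264
Normalizing constant = 0.0135068.
P(M4 | evidence) = 0.0045448 / 0.0135068 ≈ 0.3365.

0.3365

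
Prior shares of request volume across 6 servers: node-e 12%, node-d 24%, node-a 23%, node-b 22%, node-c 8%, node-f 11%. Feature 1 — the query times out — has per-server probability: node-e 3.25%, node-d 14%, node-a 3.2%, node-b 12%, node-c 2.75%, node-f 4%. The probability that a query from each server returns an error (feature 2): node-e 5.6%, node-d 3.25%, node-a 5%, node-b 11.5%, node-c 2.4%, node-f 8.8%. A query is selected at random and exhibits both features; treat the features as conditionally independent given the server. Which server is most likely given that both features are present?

Unnormalized posteriors (prior × likelihood):
  node-e: 0.12 × 0.0325 × 0.056 = 0.0002184
  node-d: 0.24 × 0.14 × 0.0325 = 0.001092
  node-a: 0.23 × 0.032 × 0.05 = 0.000368
  node-b: 0.22 × 0.12 × 0.115 = 0.003036
  node-c: 0.08 × 0.0275 × 0.024 = 0.0000528
  node-f: 0.11 × 0.04 × 0.088 = 0.0003872
Normalizing constant = 0.0051544.
Largest term belongs to node-b, so node-b is most probable.

node-b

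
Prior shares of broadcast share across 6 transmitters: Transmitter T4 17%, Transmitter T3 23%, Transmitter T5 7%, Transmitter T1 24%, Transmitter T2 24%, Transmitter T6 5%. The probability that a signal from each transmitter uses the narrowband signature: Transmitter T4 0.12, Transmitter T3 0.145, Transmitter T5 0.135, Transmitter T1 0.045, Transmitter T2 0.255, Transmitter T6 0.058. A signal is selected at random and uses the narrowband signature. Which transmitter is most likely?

Transmitter T2

Compute prior × likelihood for every hypothesis:
  Transmitter T4: 0.17 × 0.12 = 0.0204
  Transmitter T3: 0.23 × 0.145 = 0.03335
  Transmitter T5: 0.07 × 0.135 = 0.00945
  Transmitter T1: 0.24 × 0.045 = 0.0108
  Transmitter T2: 0.24 × 0.255 = 0.0612
  Transmitter T6: 0.05 × 0.058 = 0.0029
Normalizing constant = 0.1381.
Largest term belongs to Transmitter T2, so Transmitter T2 is most probable.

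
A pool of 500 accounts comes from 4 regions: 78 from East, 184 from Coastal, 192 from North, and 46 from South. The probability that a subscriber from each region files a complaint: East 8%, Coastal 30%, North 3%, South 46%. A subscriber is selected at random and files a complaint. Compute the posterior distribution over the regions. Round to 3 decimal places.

By Bayes' rule, posterior ∝ prior × likelihood:
  East: 0.156 × 0.08 = 0.01248
  Coastal: 0.368 × 0.3 = 0.1104
  North: 0.384 × 0.03 = 0.01152
  South: 0.092 × 0.46 = 0.04232
Sum = 0.17672.
P(East | complaint) = 0.01248/0.17672 ≈ 0.071
P(Coastal | complaint) = 0.1104/0.17672 ≈ 0.625
P(North | complaint) = 0.01152/0.17672 ≈ 0.065
P(South | complaint) = 0.04232/0.17672 ≈ 0.239
(Check: 0.071+0.625+0.065+0.239 = 1.000.)

East 0.071, Coastal 0.625, North 0.065, South 0.239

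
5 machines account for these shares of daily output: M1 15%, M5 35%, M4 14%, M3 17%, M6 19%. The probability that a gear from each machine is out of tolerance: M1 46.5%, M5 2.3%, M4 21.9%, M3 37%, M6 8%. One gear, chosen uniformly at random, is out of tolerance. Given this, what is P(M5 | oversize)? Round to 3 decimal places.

0.043

By Bayes' rule, posterior ∝ prior × likelihood:
  M1: 0.15 × 0.465 = 0.06975
  M5: 0.35 × 0.023 = 0.00805
  M4: 0.14 × 0.219 = 0.03066
  M3: 0.17 × 0.37 = 0.0629
  M6: 0.19 × 0.08 = 0.0152
Total = 0.18656.
P(M5 | evidence) = 0.00805 / 0.18656 ≈ 0.043.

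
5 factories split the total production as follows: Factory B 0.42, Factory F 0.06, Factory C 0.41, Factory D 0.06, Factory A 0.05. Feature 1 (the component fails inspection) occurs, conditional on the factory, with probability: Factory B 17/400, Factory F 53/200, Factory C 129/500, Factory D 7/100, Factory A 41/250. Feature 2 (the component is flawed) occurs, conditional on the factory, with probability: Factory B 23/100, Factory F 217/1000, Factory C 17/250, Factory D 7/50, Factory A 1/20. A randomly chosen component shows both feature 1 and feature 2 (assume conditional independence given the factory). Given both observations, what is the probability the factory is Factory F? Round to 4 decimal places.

Prior × likelihood for each hypothesis:
  Factory B: 0.42 × 0.0425 × 0.23 = 0.0041055
  Factory F: 0.06 × 0.265 × 0.217 = 0.0034503
  Factory C: 0.41 × 0.258 × 0.068 = 0.00719304
  Factory D: 0.06 × 0.07 × 0.14 = 0.000588
  Factory A: 0.05 × 0.164 × 0.05 = 0.00041
Total = 0.01574684.
P(Factory F | evidence) = 0.0034503 / 0.01574684 ≈ 0.2191.

0.2191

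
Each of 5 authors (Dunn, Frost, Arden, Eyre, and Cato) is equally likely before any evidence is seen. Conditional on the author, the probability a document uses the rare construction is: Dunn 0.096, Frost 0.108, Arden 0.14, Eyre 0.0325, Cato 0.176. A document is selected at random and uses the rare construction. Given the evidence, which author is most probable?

Cato

Since the prior is uniform, the posterior is proportional to the likelihood:
  Dunn: 0.096
  Frost: 0.108
  Arden: 0.14
  Eyre: 0.0325
  Cato: 0.176
Total = 0.5525.
Largest term belongs to Cato, so Cato is most probable.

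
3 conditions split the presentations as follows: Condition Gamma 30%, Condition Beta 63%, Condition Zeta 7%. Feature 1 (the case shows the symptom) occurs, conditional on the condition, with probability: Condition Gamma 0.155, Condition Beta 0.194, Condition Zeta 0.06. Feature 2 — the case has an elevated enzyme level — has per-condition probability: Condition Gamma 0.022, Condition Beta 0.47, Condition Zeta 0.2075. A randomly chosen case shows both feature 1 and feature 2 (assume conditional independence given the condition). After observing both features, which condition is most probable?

Condition Beta

Prior × likelihood for each hypothesis:
  Condition Gamma: 0.3 × 0.155 × 0.022 = 0.001023
  Condition Beta: 0.63 × 0.194 × 0.47 = 0.0574434
  Condition Zeta: 0.07 × 0.06 × 0.2075 = 0.0008715
Normalizing constant = 0.0593379.
Largest term belongs to Condition Beta, so Condition Beta is most probable.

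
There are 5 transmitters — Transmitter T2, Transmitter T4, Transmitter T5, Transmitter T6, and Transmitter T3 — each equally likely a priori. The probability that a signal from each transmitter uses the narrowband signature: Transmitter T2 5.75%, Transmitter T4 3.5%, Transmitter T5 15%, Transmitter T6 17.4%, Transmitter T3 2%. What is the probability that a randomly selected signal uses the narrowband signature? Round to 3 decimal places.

With a uniform prior (1/5 each), posterior ∝ likelihood:
  Transmitter T2: 0.0575
  Transmitter T4: 0.035
  Transmitter T5: 0.15
  Transmitter T6: 0.174
  Transmitter T3: 0.02
P(narrowband) = (1/5) × (0.0575 + 0.035 + 0.15 + 0.174 + 0.02) = 0.4365/5 ≈ 0.087.

0.087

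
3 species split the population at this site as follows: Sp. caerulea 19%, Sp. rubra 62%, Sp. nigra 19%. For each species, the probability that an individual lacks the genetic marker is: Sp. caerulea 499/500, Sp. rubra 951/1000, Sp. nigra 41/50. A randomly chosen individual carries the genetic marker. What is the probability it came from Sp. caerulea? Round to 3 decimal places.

0.006

Taking complements, P(marker | each) = Sp. caerulea 0.002, Sp. rubra 0.049, Sp. nigra 0.18.
Compute prior × likelihood for every hypothesis:
  Sp. caerulea: 0.19 × 0.002 = 0.00038
  Sp. rubra: 0.62 × 0.049 = 0.03038
  Sp. nigra: 0.19 × 0.18 = 0.0342
Normalizing constant = 0.06496.
P(Sp. caerulea | evidence) = 0.00038 / 0.06496 ≈ 0.006.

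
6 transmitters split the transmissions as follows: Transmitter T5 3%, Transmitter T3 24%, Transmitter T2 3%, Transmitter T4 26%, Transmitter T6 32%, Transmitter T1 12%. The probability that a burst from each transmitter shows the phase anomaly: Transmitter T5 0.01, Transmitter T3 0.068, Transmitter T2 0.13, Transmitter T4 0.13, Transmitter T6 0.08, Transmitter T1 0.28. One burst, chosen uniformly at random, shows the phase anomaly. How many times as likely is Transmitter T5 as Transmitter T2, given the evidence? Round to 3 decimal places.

0.077

Unnormalized posteriors (prior × likelihood):
  Transmitter T5: 0.03 × 0.01 = 0.0003
  Transmitter T3: 0.24 × 0.068 = 0.01632
  Transmitter T2: 0.03 × 0.13 = 0.0039
  Transmitter T4: 0.26 × 0.13 = 0.0338
  Transmitter T6: 0.32 × 0.08 = 0.0256
  Transmitter T1: 0.12 × 0.28 = 0.0336
Normalizing constant = 0.11352.
The ratio is 0.0003 / 0.0039 (the normalizer cancels) = 0.077.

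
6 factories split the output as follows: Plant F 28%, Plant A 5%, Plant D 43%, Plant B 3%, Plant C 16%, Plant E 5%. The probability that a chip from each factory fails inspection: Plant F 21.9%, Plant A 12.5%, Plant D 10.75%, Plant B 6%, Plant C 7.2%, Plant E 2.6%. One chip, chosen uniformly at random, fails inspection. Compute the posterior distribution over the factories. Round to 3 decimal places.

Compute prior × likelihood for every hypothesis:
  Plant F: 0.28 × 0.219 = 0.06132
  Plant A: 0.05 × 0.125 = 0.00625
  Plant D: 0.43 × 0.1075 = 0.046225
  Plant B: 0.03 × 0.06 = 0.0018
  Plant C: 0.16 × 0.072 = 0.01152
  Plant E: 0.05 × 0.026 = 0.0013
Sum = 0.128415.
P(Plant F | nonconforming) = 0.06132/0.128415 ≈ 0.478
P(Plant A | nonconforming) = 0.00625/0.128415 ≈ 0.049
P(Plant D | nonconforming) = 0.046225/0.128415 ≈ 0.360
P(Plant B | nonconforming) = 0.0018/0.128415 ≈ 0.014
P(Plant C | nonconforming) = 0.01152/0.128415 ≈ 0.090
P(Plant E | nonconforming) = 0.0013/0.128415 ≈ 0.010

Plant F 0.478, Plant A 0.049, Plant D 0.360, Plant B 0.014, Plant C 0.090, Plant E 0.010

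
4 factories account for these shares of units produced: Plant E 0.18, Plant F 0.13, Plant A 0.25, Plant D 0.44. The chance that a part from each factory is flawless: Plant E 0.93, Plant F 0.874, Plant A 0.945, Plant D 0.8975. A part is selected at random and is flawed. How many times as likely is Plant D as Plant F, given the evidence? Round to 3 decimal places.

2.753

Taking complements, P(flawed | each) = Plant E 0.07, Plant F 0.126, Plant A 0.055, Plant D 0.1025.
By Bayes' rule, posterior ∝ prior × likelihood:
  Plant E: 0.18 × 0.07 = 0.0126
  Plant F: 0.13 × 0.126 = 0.01638
  Plant A: 0.25 × 0.055 = 0.01375
  Plant D: 0.44 × 0.1025 = 0.0451
Sum = 0.08783.
The ratio is 0.0451 / 0.01638 (the normalizer cancels) = 2.753.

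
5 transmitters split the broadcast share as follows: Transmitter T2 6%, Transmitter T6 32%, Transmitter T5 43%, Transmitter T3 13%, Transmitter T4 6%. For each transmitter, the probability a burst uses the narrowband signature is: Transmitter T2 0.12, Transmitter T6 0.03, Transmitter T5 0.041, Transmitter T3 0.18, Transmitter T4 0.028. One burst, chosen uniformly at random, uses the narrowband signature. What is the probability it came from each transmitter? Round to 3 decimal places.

Prior × likelihood for each hypothesis:
  Transmitter T2: 0.06 × 0.12 = 0.0072
  Transmitter T6: 0.32 × 0.03 = 0.0096
  Transmitter T5: 0.43 × 0.041 = 0.01763
  Transmitter T3: 0.13 × 0.18 = 0.0234
  Transmitter T4: 0.06 × 0.028 = 0.00168
Total = 0.05951.
P(Transmitter T2 | narrowband) = 0.0072/0.05951 ≈ 0.121
P(Transmitter T6 | narrowband) = 0.0096/0.05951 ≈ 0.161
P(Transmitter T5 | narrowband) = 0.01763/0.05951 ≈ 0.296
P(Transmitter T3 | narrowband) = 0.0234/0.05951 ≈ 0.393
P(Transmitter T4 | narrowband) = 0.00168/0.05951 ≈ 0.028
(Check: 0.121+0.161+0.296+0.393+0.028 = 0.999.)

Transmitter T2 0.121, Transmitter T6 0.161, Transmitter T5 0.296, Transmitter T3 0.393, Transmitter T4 0.028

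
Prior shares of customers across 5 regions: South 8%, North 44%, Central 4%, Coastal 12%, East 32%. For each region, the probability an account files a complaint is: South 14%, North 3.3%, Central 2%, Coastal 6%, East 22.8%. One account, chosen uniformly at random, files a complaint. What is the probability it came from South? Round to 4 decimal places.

0.1050

Compute prior × likelihood for every hypothesis:
  South: 0.08 × 0.14 = 0.0112
  North: 0.44 × 0.033 = 0.01452
  Central: 0.04 × 0.02 = 0.0008
  Coastal: 0.12 × 0.06 = 0.0072
  East: 0.32 × 0.228 = 0.07296
Sum = 0.10668.
P(South | evidence) = 0.0112 / 0.10668 ≈ 0.1050.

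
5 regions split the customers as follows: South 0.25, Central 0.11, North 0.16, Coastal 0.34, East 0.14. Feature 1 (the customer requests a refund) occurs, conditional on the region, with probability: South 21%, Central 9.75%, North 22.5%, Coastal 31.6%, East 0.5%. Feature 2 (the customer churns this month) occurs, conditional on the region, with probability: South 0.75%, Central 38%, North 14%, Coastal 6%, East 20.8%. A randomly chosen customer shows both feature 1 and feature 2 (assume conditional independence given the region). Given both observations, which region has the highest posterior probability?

Compute prior × likelihood for every hypothesis:
  South: 0.25 × 0.21 × 0.0075 = 0.00039375
  Central: 0.11 × 0.0975 × 0.38 = 0.0040755
  North: 0.16 × 0.225 × 0.14 = 0.00504
  Coastal: 0.34 × 0.316 × 0.06 = 0.0064464
  East: 0.14 × 0.005 × 0.208 = 0.0001456
Total = 0.01610125.
Largest term belongs to Coastal, so Coastal is most probable.

Coastal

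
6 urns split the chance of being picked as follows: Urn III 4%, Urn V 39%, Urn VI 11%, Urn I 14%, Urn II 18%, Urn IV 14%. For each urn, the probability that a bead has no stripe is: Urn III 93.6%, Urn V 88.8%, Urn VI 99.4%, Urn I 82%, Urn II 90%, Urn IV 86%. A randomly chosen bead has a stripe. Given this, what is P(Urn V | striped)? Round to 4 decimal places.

0.3982

Taking complements, P(striped | each) = Urn III 0.064, Urn V 0.112, Urn VI 0.006, Urn I 0.18, Urn II 0.1, Urn IV 0.14.
By Bayes' rule, posterior ∝ prior × likelihood:
  Urn III: 0.04 × 0.064 = 0.00256
  Urn V: 0.39 × 0.112 = 0.04368
  Urn VI: 0.11 × 0.006 = 0.00066
  Urn I: 0.14 × 0.18 = 0.0252
  Urn II: 0.18 × 0.1 = 0.018
  Urn IV: 0.14 × 0.14 = 0.0196
Total = 0.1097.
P(Urn V | evidence) = 0.04368 / 0.1097 ≈ 0.3982.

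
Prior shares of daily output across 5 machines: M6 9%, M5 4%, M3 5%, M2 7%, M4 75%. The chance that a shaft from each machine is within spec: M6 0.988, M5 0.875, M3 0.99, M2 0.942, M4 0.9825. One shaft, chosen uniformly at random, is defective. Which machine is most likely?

M4

Taking complements, P(defective | each) = M6 0.012, M5 0.125, M3 0.01, M2 0.058, M4 0.0175.
Unnormalized posteriors (prior × likelihood):
  M6: 0.09 × 0.012 = 0.00108
  M5: 0.04 × 0.125 = 0.005
  M3: 0.05 × 0.01 = 0.0005
  M2: 0.07 × 0.058 = 0.00406
  M4: 0.75 × 0.0175 = 0.013125
Total = 0.023765.
Largest term belongs to M4, so M4 is most probable.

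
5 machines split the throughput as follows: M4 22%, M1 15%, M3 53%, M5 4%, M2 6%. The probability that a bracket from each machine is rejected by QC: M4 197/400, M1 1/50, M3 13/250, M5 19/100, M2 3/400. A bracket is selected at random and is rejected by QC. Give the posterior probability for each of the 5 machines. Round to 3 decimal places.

Unnormalized posteriors (prior × likelihood):
  M4: 0.22 × 0.4925 = 0.10835
  M1: 0.15 × 0.02 = 0.003
  M3: 0.53 × 0.052 = 0.02756
  M5: 0.04 × 0.19 = 0.0076
  M2: 0.06 × 0.0075 = 0.00045
Normalizing constant = 0.14696.
P(M4 | rejected) = 0.10835/0.14696 ≈ 0.737
P(M1 | rejected) = 0.003/0.14696 ≈ 0.020
P(M3 | rejected) = 0.02756/0.14696 ≈ 0.188
P(M5 | rejected) = 0.0076/0.14696 ≈ 0.052
P(M2 | rejected) = 0.00045/0.14696 ≈ 0.003

M4 0.737, M1 0.020, M3 0.188, M5 0.052, M2 0.003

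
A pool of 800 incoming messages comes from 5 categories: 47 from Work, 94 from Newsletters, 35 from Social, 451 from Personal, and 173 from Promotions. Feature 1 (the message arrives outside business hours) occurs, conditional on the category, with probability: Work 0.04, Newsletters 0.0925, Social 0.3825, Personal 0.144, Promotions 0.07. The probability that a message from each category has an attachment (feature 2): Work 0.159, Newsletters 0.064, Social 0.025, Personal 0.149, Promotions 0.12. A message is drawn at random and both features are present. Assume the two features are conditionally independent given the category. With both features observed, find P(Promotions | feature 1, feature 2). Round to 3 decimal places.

Compute prior × likelihood for every hypothesis:
  Work: 0.05875 × 0.04 × 0.159 = 0.00037365
  Newsletters: 0.1175 × 0.0925 × 0.064 = 0.0006956
  Social: 0.04375 × 0.3825 × 0.025 = 0.000418359375
  Personal: 0.56375 × 0.144 × 0.149 = 0.01209582
  Promotions: 0.21625 × 0.07 × 0.12 = 0.0018165
Sum = 0.015399929375.
P(Promotions | evidence) = 0.0018165 / 0.015399929375 ≈ 0.118.

0.118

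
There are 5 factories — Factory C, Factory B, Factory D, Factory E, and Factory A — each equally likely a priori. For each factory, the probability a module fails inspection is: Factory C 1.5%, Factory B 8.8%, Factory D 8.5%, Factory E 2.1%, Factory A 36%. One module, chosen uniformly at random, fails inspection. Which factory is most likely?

Factory A

With a uniform prior (1/5 each), posterior ∝ likelihood:
  Factory C: 0.015
  Factory B: 0.088
  Factory D: 0.085
  Factory E: 0.021
  Factory A: 0.36
Normalizing constant = 0.569.
Largest term belongs to Factory A, so Factory A is most probable.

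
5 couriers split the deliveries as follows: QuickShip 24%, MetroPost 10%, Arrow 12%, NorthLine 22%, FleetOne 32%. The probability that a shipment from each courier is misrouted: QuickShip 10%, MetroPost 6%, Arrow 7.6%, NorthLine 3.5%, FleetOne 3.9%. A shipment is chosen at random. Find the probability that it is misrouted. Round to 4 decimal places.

Unnormalized posteriors (prior × likelihood):
  QuickShip: 0.24 × 0.1 = 0.024
  MetroPost: 0.1 × 0.06 = 0.006
  Arrow: 0.12 × 0.076 = 0.00912
  NorthLine: 0.22 × 0.035 = 0.0077
  FleetOne: 0.32 × 0.039 = 0.01248
P(misrouted) = 0.024 + 0.006 + 0.00912 + 0.0077 + 0.01248 = 0.0593 → 0.0593.

0.0593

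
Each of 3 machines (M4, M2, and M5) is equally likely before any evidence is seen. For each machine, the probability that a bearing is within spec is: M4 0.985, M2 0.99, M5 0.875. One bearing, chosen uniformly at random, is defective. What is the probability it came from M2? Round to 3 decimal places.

0.067

Taking complements, P(defective | each) = M4 0.015, M2 0.01, M5 0.125.
With a uniform prior (1/3 each), posterior ∝ likelihood:
  M4: 0.015
  M2: 0.01
  M5: 0.125
Normalizing constant = 0.15.
P(M2 | evidence) = 0.01 / 0.15 ≈ 0.067.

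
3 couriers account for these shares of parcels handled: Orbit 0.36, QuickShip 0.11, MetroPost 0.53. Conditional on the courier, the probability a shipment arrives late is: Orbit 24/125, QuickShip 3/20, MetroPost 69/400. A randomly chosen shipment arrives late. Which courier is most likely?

Unnormalized posteriors (prior × likelihood):
  Orbit: 0.36 × 0.192 = 0.06912
  QuickShip: 0.11 × 0.15 = 0.0165
  MetroPost: 0.53 × 0.1725 = 0.091425
Sum = 0.177045.
Largest term belongs to MetroPost, so MetroPost is most probable.

MetroPost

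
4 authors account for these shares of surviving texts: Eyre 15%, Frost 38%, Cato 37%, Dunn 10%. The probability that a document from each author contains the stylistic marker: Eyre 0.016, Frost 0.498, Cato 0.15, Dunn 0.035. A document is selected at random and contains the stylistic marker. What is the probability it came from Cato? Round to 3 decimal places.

0.221

Compute prior × likelihood for every hypothesis:
  Eyre: 0.15 × 0.016 = 0.0024
  Frost: 0.38 × 0.498 = 0.18924
  Cato: 0.37 × 0.15 = 0.0555
  Dunn: 0.1 × 0.035 = 0.0035
Total = 0.25064.
P(Cato | evidence) = 0.0555 / 0.25064 ≈ 0.221.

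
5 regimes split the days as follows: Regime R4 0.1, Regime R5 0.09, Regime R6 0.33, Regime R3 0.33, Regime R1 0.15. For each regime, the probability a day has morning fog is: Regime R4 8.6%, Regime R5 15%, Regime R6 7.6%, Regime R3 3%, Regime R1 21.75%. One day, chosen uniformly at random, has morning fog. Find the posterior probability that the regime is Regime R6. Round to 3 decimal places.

Compute prior × likelihood for every hypothesis:
  Regime R4: 0.1 × 0.086 = 0.0086
  Regime R5: 0.09 × 0.15 = 0.0135
  Regime R6: 0.33 × 0.076 = 0.02508
  Regime R3: 0.33 × 0.03 = 0.0099
  Regime R1: 0.15 × 0.2175 = 0.032625
Sum = 0.089705.
P(Regime R6 | evidence) = 0.02508 / 0.089705 ≈ 0.280.

0.280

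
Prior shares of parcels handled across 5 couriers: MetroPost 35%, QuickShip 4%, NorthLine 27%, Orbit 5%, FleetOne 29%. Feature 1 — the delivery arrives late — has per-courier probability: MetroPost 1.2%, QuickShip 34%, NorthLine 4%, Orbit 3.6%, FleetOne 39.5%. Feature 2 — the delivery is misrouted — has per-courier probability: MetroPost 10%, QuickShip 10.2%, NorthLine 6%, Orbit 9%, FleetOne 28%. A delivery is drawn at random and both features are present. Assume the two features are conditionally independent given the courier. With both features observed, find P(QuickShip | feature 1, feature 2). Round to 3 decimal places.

0.040

Compute prior × likelihood for every hypothesis:
  MetroPost: 0.35 × 0.012 × 0.1 = 0.00042
  QuickShip: 0.04 × 0.34 × 0.102 = 0.0013872
  NorthLine: 0.27 × 0.04 × 0.06 = 0.000648
  Orbit: 0.05 × 0.036 × 0.09 = 0.000162
  FleetOne: 0.29 × 0.395 × 0.28 = 0.032074
Total = 0.0346912.
P(QuickShip | evidence) = 0.0013872 / 0.0346912 ≈ 0.040.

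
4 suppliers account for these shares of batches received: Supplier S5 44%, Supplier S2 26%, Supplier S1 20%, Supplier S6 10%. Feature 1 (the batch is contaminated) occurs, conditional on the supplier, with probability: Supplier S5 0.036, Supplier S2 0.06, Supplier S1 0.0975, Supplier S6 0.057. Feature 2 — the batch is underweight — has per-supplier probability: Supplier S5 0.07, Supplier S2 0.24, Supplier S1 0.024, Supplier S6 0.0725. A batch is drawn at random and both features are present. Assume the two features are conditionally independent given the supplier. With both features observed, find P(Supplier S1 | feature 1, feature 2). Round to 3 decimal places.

Unnormalized posteriors (prior × likelihood):
  Supplier S5: 0.44 × 0.036 × 0.07 = 0.0011088
  Supplier S2: 0.26 × 0.06 × 0.24 = 0.003744
  Supplier S1: 0.2 × 0.0975 × 0.024 = 0.000468
  Supplier S6: 0.1 × 0.057 × 0.0725 = 0.00041325
Sum = 0.00573405.
P(Supplier S1 | evidence) = 0.000468 / 0.00573405 ≈ 0.082.

0.082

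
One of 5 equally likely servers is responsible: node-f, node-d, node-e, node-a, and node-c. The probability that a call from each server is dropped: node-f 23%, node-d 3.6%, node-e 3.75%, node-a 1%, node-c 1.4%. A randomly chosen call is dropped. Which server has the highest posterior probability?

With a uniform prior (1/5 each), posterior ∝ likelihood:
  node-f: 0.23
  node-d: 0.036
  node-e: 0.0375
  node-a: 0.01
  node-c: 0.014
Sum = 0.3275.
Largest term belongs to node-f, so node-f is most probable.

node-f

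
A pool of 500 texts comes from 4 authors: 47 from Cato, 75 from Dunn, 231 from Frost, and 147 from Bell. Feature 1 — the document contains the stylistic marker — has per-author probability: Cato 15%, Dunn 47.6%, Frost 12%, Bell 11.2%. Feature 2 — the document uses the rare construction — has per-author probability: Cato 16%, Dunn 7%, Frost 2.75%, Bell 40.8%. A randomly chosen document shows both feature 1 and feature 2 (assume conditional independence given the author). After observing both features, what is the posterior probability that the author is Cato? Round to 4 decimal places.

Compute prior × likelihood for every hypothesis:
  Cato: 0.094 × 0.15 × 0.16 = 0.002256
  Dunn: 0.15 × 0.476 × 0.07 = 0.004998
  Frost: 0.462 × 0.12 × 0.0275 = 0.0015246
  Bell: 0.294 × 0.112 × 0.408 = 0.013434624
Total = 0.022213224.
P(Cato | evidence) = 0.002256 / 0.022213224 ≈ 0.1016.

0.1016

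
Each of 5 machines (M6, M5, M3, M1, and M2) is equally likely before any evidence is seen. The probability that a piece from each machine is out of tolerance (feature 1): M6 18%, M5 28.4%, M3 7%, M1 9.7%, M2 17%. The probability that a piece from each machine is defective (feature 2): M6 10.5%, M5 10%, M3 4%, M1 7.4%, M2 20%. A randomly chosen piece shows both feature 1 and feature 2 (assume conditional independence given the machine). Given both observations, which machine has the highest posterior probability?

M2

Since the prior is uniform, the posterior is proportional to the likelihood:
  M6: 0.18 × 0.105 = 0.0189
  M5: 0.284 × 0.1 = 0.0284
  M3: 0.07 × 0.04 = 0.0028
  M1: 0.097 × 0.074 = 0.007178
  M2: 0.17 × 0.2 = 0.034
Sum = 0.091278.
Largest term belongs to M2, so M2 is most probable.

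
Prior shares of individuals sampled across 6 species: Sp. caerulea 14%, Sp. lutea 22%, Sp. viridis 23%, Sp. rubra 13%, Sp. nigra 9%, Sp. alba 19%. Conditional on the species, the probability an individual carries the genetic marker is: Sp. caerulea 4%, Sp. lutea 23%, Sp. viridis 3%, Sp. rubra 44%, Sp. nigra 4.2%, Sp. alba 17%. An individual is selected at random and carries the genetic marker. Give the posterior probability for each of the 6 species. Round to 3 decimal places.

Sp. caerulea 0.036, Sp. lutea 0.324, Sp. viridis 0.044, Sp. rubra 0.366, Sp. nigra 0.024, Sp. alba 0.207

Unnormalized posteriors (prior × likelihood):
  Sp. caerulea: 0.14 × 0.04 = 0.0056
  Sp. lutea: 0.22 × 0.23 = 0.0506
  Sp. viridis: 0.23 × 0.03 = 0.0069
  Sp. rubra: 0.13 × 0.44 = 0.0572
  Sp. nigra: 0.09 × 0.042 = 0.00378
  Sp. alba: 0.19 × 0.17 = 0.0323
Normalizing constant = 0.15638.
P(Sp. caerulea | marker) = 0.0056/0.15638 ≈ 0.036
P(Sp. lutea | marker) = 0.0506/0.15638 ≈ 0.324
P(Sp. viridis | marker) = 0.0069/0.15638 ≈ 0.044
P(Sp. rubra | marker) = 0.0572/0.15638 ≈ 0.366
P(Sp. nigra | marker) = 0.00378/0.15638 ≈ 0.024
P(Sp. alba | marker) = 0.0323/0.15638 ≈ 0.207
(Check: 0.036+0.324+0.044+0.366+0.024+0.207 = 1.001.)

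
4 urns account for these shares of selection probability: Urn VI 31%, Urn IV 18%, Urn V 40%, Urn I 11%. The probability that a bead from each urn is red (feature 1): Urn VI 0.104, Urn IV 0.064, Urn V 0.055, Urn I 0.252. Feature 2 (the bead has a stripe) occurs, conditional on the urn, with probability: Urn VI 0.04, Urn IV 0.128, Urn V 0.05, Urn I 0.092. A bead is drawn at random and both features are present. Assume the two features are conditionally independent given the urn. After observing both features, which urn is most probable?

Unnormalized posteriors (prior × likelihood):
  Urn VI: 0.31 × 0.104 × 0.04 = 0.0012896
  Urn IV: 0.18 × 0.064 × 0.128 = 0.00147456
  Urn V: 0.4 × 0.055 × 0.05 = 0.0011
  Urn I: 0.11 × 0.252 × 0.092 = 0.00255024
Normalizing constant = 0.0064144.
Largest term belongs to Urn I, so Urn I is most probable.

Urn I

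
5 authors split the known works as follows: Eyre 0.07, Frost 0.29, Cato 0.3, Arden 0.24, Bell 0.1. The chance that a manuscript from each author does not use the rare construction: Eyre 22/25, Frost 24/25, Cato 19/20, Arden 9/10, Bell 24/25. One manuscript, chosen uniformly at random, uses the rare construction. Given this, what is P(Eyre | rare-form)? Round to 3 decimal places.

Taking complements, P(rare-form | each) = Eyre 0.12, Frost 0.04, Cato 0.05, Arden 0.1, Bell 0.04.
Prior × likelihood for each hypothesis:
  Eyre: 0.07 × 0.12 = 0.0084
  Frost: 0.29 × 0.04 = 0.0116
  Cato: 0.3 × 0.05 = 0.015
  Arden: 0.24 × 0.1 = 0.024
  Bell: 0.1 × 0.04 = 0.004
Total = 0.063.
P(Eyre | evidence) = 0.0084 / 0.063 ≈ 0.133.

0.133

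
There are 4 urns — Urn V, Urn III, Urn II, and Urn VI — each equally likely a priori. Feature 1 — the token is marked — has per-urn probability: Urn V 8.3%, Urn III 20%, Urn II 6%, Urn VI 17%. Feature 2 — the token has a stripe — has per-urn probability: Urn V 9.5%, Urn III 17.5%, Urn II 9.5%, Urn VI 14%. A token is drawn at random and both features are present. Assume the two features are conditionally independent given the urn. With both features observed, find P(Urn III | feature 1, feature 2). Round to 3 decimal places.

With a uniform prior (1/4 each), posterior ∝ likelihood:
  Urn V: 0.083 × 0.095 = 0.007885
  Urn III: 0.2 × 0.175 = 0.035
  Urn II: 0.06 × 0.095 = 0.0057
  Urn VI: 0.17 × 0.14 = 0.0238
Normalizing constant = 0.072385.
P(Urn III | evidence) = 0.035 / 0.072385 ≈ 0.484.

0.484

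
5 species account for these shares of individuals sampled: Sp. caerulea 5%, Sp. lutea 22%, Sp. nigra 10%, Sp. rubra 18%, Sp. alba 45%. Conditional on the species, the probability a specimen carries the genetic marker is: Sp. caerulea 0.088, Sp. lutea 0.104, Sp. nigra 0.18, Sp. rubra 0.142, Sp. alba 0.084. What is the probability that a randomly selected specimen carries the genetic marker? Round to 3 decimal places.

By Bayes' rule, posterior ∝ prior × likelihood:
  Sp. caerulea: 0.05 × 0.088 = 0.0044
  Sp. lutea: 0.22 × 0.104 = 0.02288
  Sp. nigra: 0.1 × 0.18 = 0.018
  Sp. rubra: 0.18 × 0.142 = 0.02556
  Sp. alba: 0.45 × 0.084 = 0.0378
P(marker) = 0.0044 + 0.02288 + 0.018 + 0.02556 + 0.0378 = 0.10864 → 0.109.

0.109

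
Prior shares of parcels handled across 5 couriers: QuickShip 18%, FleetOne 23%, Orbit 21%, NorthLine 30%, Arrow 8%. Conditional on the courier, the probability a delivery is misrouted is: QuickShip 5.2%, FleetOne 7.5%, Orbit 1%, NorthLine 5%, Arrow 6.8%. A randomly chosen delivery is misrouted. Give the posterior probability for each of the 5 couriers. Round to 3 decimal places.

Prior × likelihood for each hypothesis:
  QuickShip: 0.18 × 0.052 = 0.00936
  FleetOne: 0.23 × 0.075 = 0.01725
  Orbit: 0.21 × 0.01 = 0.0021
  NorthLine: 0.3 × 0.05 = 0.015
  Arrow: 0.08 × 0.068 = 0.00544
Total = 0.04915.
P(QuickShip | misrouted) = 0.00936/0.04915 ≈ 0.190
P(FleetOne | misrouted) = 0.01725/0.04915 ≈ 0.351
P(Orbit | misrouted) = 0.0021/0.04915 ≈ 0.043
P(NorthLine | misrouted) = 0.015/0.04915 ≈ 0.305
P(Arrow | misrouted) = 0.00544/0.04915 ≈ 0.111

QuickShip 0.190, FleetOne 0.351, Orbit 0.043, NorthLine 0.305, Arrow 0.111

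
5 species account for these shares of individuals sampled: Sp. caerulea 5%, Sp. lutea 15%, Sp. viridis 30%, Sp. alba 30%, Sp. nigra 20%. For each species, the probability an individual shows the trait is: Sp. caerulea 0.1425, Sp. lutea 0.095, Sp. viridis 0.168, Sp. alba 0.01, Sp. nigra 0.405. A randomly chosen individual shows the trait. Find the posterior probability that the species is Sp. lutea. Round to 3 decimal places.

0.091

Prior × likelihood for each hypothesis:
  Sp. caerulea: 0.05 × 0.1425 = 0.007125
  Sp. lutea: 0.15 × 0.095 = 0.01425
  Sp. viridis: 0.3 × 0.168 = 0.0504
  Sp. alba: 0.3 × 0.01 = 0.003
  Sp. nigra: 0.2 × 0.405 = 0.081
Total = 0.155775.
P(Sp. lutea | evidence) = 0.01425 / 0.155775 ≈ 0.091.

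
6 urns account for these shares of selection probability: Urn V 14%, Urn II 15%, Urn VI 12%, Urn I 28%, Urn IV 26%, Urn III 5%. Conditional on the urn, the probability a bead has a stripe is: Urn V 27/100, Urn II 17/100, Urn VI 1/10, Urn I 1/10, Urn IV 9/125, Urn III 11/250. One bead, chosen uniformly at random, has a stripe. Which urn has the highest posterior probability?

Compute prior × likelihood for every hypothesis:
  Urn V: 0.14 × 0.27 = 0.0378
  Urn II: 0.15 × 0.17 = 0.0255
  Urn VI: 0.12 × 0.1 = 0.012
  Urn I: 0.28 × 0.1 = 0.028
  Urn IV: 0.26 × 0.072 = 0.01872
  Urn III: 0.05 × 0.044 = 0.0022
Normalizing constant = 0.12422.
Largest term belongs to Urn V, so Urn V is most probable.

Urn V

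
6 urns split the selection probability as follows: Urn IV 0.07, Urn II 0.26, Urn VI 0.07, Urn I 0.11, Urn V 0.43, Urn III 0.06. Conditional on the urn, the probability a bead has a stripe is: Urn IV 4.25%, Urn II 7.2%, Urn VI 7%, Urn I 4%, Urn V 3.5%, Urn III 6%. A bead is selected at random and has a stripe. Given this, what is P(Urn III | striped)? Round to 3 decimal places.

0.073

Compute prior × likelihood for every hypothesis:
  Urn IV: 0.07 × 0.0425 = 0.002975
  Urn II: 0.26 × 0.072 = 0.01872
  Urn VI: 0.07 × 0.07 = 0.0049
  Urn I: 0.11 × 0.04 = 0.0044
  Urn V: 0.43 × 0.035 = 0.01505
  Urn III: 0.06 × 0.06 = 0.0036
Normalizing constant = 0.049645.
P(Urn III | evidence) = 0.0036 / 0.049645 ≈ 0.073.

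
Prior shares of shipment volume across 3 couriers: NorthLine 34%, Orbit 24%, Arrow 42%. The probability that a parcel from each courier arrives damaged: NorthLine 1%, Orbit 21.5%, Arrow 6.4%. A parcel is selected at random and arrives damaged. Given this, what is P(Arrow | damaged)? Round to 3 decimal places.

0.328

By Bayes' rule, posterior ∝ prior × likelihood:
  NorthLine: 0.34 × 0.01 = 0.0034
  Orbit: 0.24 × 0.215 = 0.0516
  Arrow: 0.42 × 0.064 = 0.02688
Total = 0.08188.
P(Arrow | evidence) = 0.02688 / 0.08188 ≈ 0.328.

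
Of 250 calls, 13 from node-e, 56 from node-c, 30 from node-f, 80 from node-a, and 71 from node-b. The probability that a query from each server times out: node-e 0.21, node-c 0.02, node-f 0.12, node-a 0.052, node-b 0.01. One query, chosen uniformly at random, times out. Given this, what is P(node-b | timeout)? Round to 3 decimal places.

0.058

By Bayes' rule, posterior ∝ prior × likelihood:
  node-e: 0.052 × 0.21 = 0.01092
  node-c: 0.224 × 0.02 = 0.00448
  node-f: 0.12 × 0.12 = 0.0144
  node-a: 0.32 × 0.052 = 0.01664
  node-b: 0.284 × 0.01 = 0.00284
Sum = 0.04928.
P(node-b | evidence) = 0.00284 / 0.04928 ≈ 0.058.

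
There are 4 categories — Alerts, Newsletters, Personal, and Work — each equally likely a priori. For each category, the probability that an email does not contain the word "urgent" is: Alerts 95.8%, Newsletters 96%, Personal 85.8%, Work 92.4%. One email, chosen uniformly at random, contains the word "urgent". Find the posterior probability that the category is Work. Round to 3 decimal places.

0.253

Taking complements, P(urgent-flag | each) = Alerts 0.042, Newsletters 0.04, Personal 0.142, Work 0.076.
Since the prior is uniform, the posterior is proportional to the likelihood:
  Alerts: 0.042
  Newsletters: 0.04
  Personal: 0.142
  Work: 0.076
Normalizing constant = 0.3.
P(Work | evidence) = 0.076 / 0.3 ≈ 0.253.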